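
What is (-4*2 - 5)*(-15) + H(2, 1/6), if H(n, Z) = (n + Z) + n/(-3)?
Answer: 393/2 ≈ 196.50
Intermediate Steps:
H(n, Z) = Z + 2*n/3 (H(n, Z) = (Z + n) + n*(-⅓) = (Z + n) - n/3 = Z + 2*n/3)
(-4*2 - 5)*(-15) + H(2, 1/6) = (-4*2 - 5)*(-15) + (1/6 + (⅔)*2) = (-8 - 5)*(-15) + (⅙ + 4/3) = -13*(-15) + 3/2 = 195 + 3/2 = 393/2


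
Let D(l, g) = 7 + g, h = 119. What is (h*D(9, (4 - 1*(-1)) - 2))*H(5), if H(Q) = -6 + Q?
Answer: -1190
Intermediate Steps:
(h*D(9, (4 - 1*(-1)) - 2))*H(5) = (119*(7 + ((4 - 1*(-1)) - 2)))*(-6 + 5) = (119*(7 + ((4 + 1) - 2)))*(-1) = (119*(7 + (5 - 2)))*(-1) = (119*(7 + 3))*(-1) = (119*10)*(-1) = 1190*(-1) = -1190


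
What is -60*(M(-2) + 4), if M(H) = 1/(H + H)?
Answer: -225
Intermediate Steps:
M(H) = 1/(2*H)
-60*(M(-2) + 4) = -60*((1/2)/(-2) + 4) = -60*((1/2)*(-1/2) + 4) = -60*(-1/4 + 4) = -60*15/4 = -225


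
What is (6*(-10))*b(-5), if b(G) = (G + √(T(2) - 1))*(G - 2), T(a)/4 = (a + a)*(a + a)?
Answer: -2100 + 1260*√7 ≈ 1233.6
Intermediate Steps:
T(a) = 16*a² (T(a) = 4*((a + a)*(a + a)) = 4*((2*a)*(2*a)) = 4*(4*a²) = 16*a²)
b(G) = (-2 + G)*(G + 3*√7) (b(G) = (G + √(16*2² - 1))*(G - 2) = (G + √(16*4 - 1))*(-2 + G) = (G + √(64 - 1))*(-2 + G) = (G + √63)*(-2 + G) = (G + 3*√7)*(-2 + G) = (-2 + G)*(G + 3*√7))
(6*(-10))*b(-5) = (6*(-10))*((-5)² - 6*√7 - 2*(-5) + 3*(-5)*√7) = -60*(25 - 6*√7 + 10 - 15*√7) = -60*(35 - 21*√7) = -2100 + 1260*√7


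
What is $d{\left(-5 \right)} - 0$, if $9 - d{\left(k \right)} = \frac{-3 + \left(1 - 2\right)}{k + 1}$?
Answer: $8$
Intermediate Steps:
$d{\left(k \right)} = 9 + \frac{4}{1 + k}$ ($d{\left(k \right)} = 9 - \frac{-3 + \left(1 - 2\right)}{k + 1} = 9 - \frac{-3 + \left(1 - 2\right)}{1 + k} = 9 - \frac{-3 - 1}{1 + k} = 9 - - \frac{4}{1 + k} = 9 + \frac{4}{1 + k}$)
$d{\left(-5 \right)} - 0 = \frac{13 + 9 \left(-5\right)}{1 - 5} - 0 = \frac{13 - 45}{-4} + 0 = \left(- \frac{1}{4}\right) \left(-32\right) + 0 = 8 + 0 = 8$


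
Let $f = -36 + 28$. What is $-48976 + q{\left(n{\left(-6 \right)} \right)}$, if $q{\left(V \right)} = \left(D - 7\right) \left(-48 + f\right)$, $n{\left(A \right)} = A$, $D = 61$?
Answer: $-52000$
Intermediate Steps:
$f = -8$
$q{\left(V \right)} = -3024$ ($q{\left(V \right)} = \left(61 - 7\right) \left(-48 - 8\right) = 54 \left(-56\right) = -3024$)
$-48976 + q{\left(n{\left(-6 \right)} \right)} = -48976 - 3024 = -52000$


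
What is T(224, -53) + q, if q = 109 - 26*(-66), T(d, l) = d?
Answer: 2049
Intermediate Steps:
q = 1825 (q = 109 + 1716 = 1825)
T(224, -53) + q = 224 + 1825 = 2049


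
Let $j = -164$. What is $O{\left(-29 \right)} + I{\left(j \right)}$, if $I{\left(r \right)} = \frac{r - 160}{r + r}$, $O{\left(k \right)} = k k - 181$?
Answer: $\frac{54201}{82} \approx 660.99$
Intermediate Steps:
$O{\left(k \right)} = -181 + k^{2}$ ($O{\left(k \right)} = k^{2} - 181 = -181 + k^{2}$)
$I{\left(r \right)} = \frac{-160 + r}{2 r}$
$O{\left(-29 \right)} + I{\left(j \right)} = \left(-181 + \left(-29\right)^{2}\right) + \frac{-160 - 164}{2 \left(-164\right)} = \left(-181 + 841\right) + \frac{1}{2} \left(- \frac{1}{164}\right) \left(-324\right) = 660 + \frac{81}{82} = \frac{54201}{82}$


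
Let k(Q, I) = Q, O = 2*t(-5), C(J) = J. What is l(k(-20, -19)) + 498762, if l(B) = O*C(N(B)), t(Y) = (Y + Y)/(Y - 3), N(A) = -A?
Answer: 498812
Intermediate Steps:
t(Y) = 2*Y/(-3 + Y) (t(Y) = (2*Y)/(-3 + Y) = 2*Y/(-3 + Y))
O = 5/2 (O = 2*(2*(-5)/(-3 - 5)) = 2*(2*(-5)/(-8)) = 2*(2*(-5)*(-⅛)) = 2*(5/4) = 5/2 ≈ 2.5000)
l(B) = -5*B/2 (l(B) = 5*(-B)/2 = -5*B/2)
l(k(-20, -19)) + 498762 = -5/2*(-20) + 498762 = 50 + 498762 = 498812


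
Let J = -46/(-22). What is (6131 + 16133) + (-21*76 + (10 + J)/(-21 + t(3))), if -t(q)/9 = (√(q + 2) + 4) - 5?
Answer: 19779808/957 - 133*√5/319 ≈ 20668.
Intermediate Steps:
J = 23/11 (J = -46*(-1/22) = 23/11 ≈ 2.0909)
t(q) = 9 - 9*√(2 + q) (t(q) = -9*((√(q + 2) + 4) - 5) = -9*((√(2 + q) + 4) - 5) = -9*((4 + √(2 + q)) - 5) = -9*(-1 + √(2 + q)) = 9 - 9*√(2 + q))
(6131 + 16133) + (-21*76 + (10 + J)/(-21 + t(3))) = (6131 + 16133) + (-21*76 + (10 + 23/11)/(-21 + (9 - 9*√(2 + 3)))) = 22264 + (-1596 + 133/(11*(-21 + (9 - 9*√5)))) = 22264 + (-1596 + 133/(11*(-12 - 9*√5))) = 20668 + 133/(11*(-12 - 9*√5))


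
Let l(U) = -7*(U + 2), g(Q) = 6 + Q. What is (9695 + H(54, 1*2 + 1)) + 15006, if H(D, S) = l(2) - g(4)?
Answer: 24663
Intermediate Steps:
l(U) = -14 - 7*U (l(U) = -7*(2 + U) = -14 - 7*U)
H(D, S) = -38 (H(D, S) = (-14 - 7*2) - (6 + 4) = (-14 - 14) - 1*10 = -28 - 10 = -38)
(9695 + H(54, 1*2 + 1)) + 15006 = (9695 - 38) + 15006 = 9657 + 15006 = 24663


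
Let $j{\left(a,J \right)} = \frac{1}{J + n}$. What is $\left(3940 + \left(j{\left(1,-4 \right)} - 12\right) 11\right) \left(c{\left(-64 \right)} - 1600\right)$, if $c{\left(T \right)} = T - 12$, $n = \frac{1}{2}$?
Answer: $- \frac{44638584}{7} \approx -6.3769 \cdot 10^{6}$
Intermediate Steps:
$n = \frac{1}{2} \approx 0.5$
$c{\left(T \right)} = -12 + T$
$j{\left(a,J \right)} = \frac{1}{\frac{1}{2} + J}$ ($j{\left(a,J \right)} = \frac{1}{J + \frac{1}{2}} = \frac{1}{\frac{1}{2} + J}$)
$\left(3940 + \left(j{\left(1,-4 \right)} - 12\right) 11\right) \left(c{\left(-64 \right)} - 1600\right) = \left(3940 + \left(\frac{2}{1 + 2 \left(-4\right)} - 12\right) 11\right) \left(\left(-12 - 64\right) - 1600\right) = \left(3940 + \left(\frac{2}{1 - 8} - 12\right) 11\right) \left(-76 - 1600\right) = \left(3940 + \left(\frac{2}{-7} - 12\right) 11\right) \left(-1676\right) = \left(3940 + \left(2 \left(- \frac{1}{7}\right) - 12\right) 11\right) \left(-1676\right) = \left(3940 + \left(- \frac{2}{7} - 12\right) 11\right) \left(-1676\right) = \left(3940 - \frac{946}{7}\right) \left(-1676\right) = \frac{26634}{7} \left(-1676\right) = - \frac{44638584}{7}$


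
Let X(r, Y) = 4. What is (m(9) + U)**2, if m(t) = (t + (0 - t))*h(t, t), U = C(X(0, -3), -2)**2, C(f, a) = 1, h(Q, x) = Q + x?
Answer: 1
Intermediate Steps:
U = 1 (U = 1**2 = 1)
m(t) = 0 (m(t) = (t + (0 - t))*(t + t) = (t - t)*(2*t) = 0*(2*t) = 0)
(m(9) + U)**2 = (0 + 1)**2 = 1**2 = 1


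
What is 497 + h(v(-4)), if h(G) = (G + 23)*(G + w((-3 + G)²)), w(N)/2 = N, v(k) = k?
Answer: 2283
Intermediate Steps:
w(N) = 2*N
h(G) = (23 + G)*(G + 2*(-3 + G)²) (h(G) = (G + 23)*(G + 2*(-3 + G)²) = (23 + G)*(G + 2*(-3 + G)²))
497 + h(v(-4)) = 497 + (414 - 235*(-4) + 2*(-4)³ + 35*(-4)²) = 497 + (414 + 940 + 2*(-64) + 35*16) = 497 + (414 + 940 - 128 + 560) = 497 + 1786 = 2283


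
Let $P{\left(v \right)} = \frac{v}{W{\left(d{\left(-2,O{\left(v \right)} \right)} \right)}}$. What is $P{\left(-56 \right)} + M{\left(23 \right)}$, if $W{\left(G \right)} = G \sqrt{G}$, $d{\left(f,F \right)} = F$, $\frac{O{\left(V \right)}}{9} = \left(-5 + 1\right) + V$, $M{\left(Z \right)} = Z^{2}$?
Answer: $529 - \frac{7 i \sqrt{15}}{6075} \approx 529.0 - 0.0044627 i$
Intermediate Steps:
$O{\left(V \right)} = -36 + 9 V$ ($O{\left(V \right)} = 9 \left(\left(-5 + 1\right) + V\right) = 9 \left(-4 + V\right) = -36 + 9 V$)
$W{\left(G \right)} = G^{\frac{3}{2}}$
$P{\left(v \right)} = \frac{v}{\left(-36 + 9 v\right)^{\frac{3}{2}}}$
$P{\left(-56 \right)} + M{\left(23 \right)} = \frac{1}{27} \left(-56\right) \frac{1}{\left(-4 - 56\right)^{\frac{3}{2}}} + 23^{2} = \frac{1}{27} \left(-56\right) \frac{1}{\left(-120\right) i \sqrt{15}} + 529 = \frac{1}{27} \left(-56\right) \frac{i \sqrt{15}}{1800} + 529 = - \frac{7 i \sqrt{15}}{6075} + 529 = 529 - \frac{7 i \sqrt{15}}{6075}$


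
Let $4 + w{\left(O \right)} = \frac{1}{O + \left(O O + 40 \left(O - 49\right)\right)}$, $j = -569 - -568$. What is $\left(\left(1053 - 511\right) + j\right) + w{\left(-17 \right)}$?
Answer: $\frac{1271615}{2368} \approx 537.0$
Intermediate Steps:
$j = -1$ ($j = -569 + 568 = -1$)
$w{\left(O \right)} = -4 + \frac{1}{-1960 + O^{2} + 41 O}$ ($w{\left(O \right)} = -4 + \frac{1}{O + \left(O O + 40 \left(O - 49\right)\right)} = -4 + \frac{1}{O + \left(O^{2} + 40 \left(-49 + O\right)\right)} = -4 + \frac{1}{O + \left(O^{2} + \left(-1960 + 40 O\right)\right)} = -4 + \frac{1}{O + \left(-1960 + O^{2} + 40 O\right)} = -4 + \frac{1}{-1960 + O^{2} + 41 O}$)
$\left(\left(1053 - 511\right) + j\right) + w{\left(-17 \right)} = \left(\left(1053 - 511\right) - 1\right) + \frac{7841 - -2788 - 4 \left(-17\right)^{2}}{-1960 + \left(-17\right)^{2} + 41 \left(-17\right)} = \left(\left(1053 + \left(-787 + 276\right)\right) - 1\right) + \frac{7841 + 2788 - 1156}{-1960 + 289 - 697} = \left(\left(1053 - 511\right) - 1\right) + \frac{7841 + 2788 - 1156}{-2368} = \left(542 - 1\right) - \frac{9473}{2368} = 541 - \frac{9473}{2368} = \frac{1271615}{2368}$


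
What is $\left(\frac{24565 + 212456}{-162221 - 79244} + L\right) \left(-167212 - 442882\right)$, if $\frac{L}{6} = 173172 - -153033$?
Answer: $- \frac{288331830623353326}{241465} \approx -1.1941 \cdot 10^{12}$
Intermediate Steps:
$L = 1957230$ ($L = 6 \left(173172 - -153033\right) = 6 \left(173172 + 153033\right) = 6 \cdot 326205 = 1957230$)
$\left(\frac{24565 + 212456}{-162221 - 79244} + L\right) \left(-167212 - 442882\right) = \left(\frac{24565 + 212456}{-162221 - 79244} + 1957230\right) \left(-167212 - 442882\right) = \left(\frac{237021}{-241465} + 1957230\right) \left(-610094\right) = \left(237021 \left(- \frac{1}{241465}\right) + 1957230\right) \left(-610094\right) = \left(- \frac{237021}{241465} + 1957230\right) \left(-610094\right) = \frac{472602304929}{241465} \left(-610094\right) = - \frac{288331830623353326}{241465}$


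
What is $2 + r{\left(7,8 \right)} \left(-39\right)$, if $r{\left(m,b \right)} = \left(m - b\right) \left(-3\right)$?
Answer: $-115$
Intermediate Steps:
$r{\left(m,b \right)} = - 3 m + 3 b$
$2 + r{\left(7,8 \right)} \left(-39\right) = 2 + \left(\left(-3\right) 7 + 3 \cdot 8\right) \left(-39\right) = 2 + \left(-21 + 24\right) \left(-39\right) = 2 + 3 \left(-39\right) = 2 - 117 = -115$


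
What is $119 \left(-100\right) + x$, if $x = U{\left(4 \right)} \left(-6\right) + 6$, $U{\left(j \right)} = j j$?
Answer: $-11990$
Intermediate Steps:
$U{\left(j \right)} = j^{2}$
$x = -90$ ($x = 4^{2} \left(-6\right) + 6 = 16 \left(-6\right) + 6 = -96 + 6 = -90$)
$119 \left(-100\right) + x = 119 \left(-100\right) - 90 = -11900 - 90 = -11990$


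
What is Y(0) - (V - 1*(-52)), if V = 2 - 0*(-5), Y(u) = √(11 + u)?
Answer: -54 + √11 ≈ -50.683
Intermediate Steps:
V = 2 (V = 2 - 11*0 = 2 + 0 = 2)
Y(0) - (V - 1*(-52)) = √(11 + 0) - (2 - 1*(-52)) = √11 - (2 + 52) = √11 - 1*54 = √11 - 54 = -54 + √11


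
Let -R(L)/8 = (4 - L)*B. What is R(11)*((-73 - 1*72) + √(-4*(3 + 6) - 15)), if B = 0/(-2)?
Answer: 0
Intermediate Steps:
B = 0 (B = 0*(-½) = 0)
R(L) = 0 (R(L) = -8*(4 - L)*0 = -8*0 = 0)
R(11)*((-73 - 1*72) + √(-4*(3 + 6) - 15)) = 0*((-73 - 1*72) + √(-4*(3 + 6) - 15)) = 0*((-73 - 72) + √(-4*9 - 15)) = 0*(-145 + √(-36 - 15)) = 0*(-145 + √(-51)) = 0*(-145 + I*√51) = 0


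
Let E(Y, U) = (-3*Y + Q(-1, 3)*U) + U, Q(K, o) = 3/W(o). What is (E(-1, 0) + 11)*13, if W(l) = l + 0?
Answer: 182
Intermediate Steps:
W(l) = l
Q(K, o) = 3/o
E(Y, U) = -3*Y + 2*U (E(Y, U) = (-3*Y + (3/3)*U) + U = (-3*Y + (3*(1/3))*U) + U = (-3*Y + 1*U) + U = (-3*Y + U) + U = (U - 3*Y) + U = -3*Y + 2*U)
(E(-1, 0) + 11)*13 = ((-3*(-1) + 2*0) + 11)*13 = ((3 + 0) + 11)*13 = (3 + 11)*13 = 14*13 = 182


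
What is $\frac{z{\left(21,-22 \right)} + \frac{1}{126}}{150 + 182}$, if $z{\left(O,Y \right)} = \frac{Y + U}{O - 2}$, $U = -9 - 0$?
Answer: $- \frac{3887}{794808} \approx -0.0048905$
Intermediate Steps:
$U = -9$ ($U = -9 + 0 = -9$)
$z{\left(O,Y \right)} = \frac{-9 + Y}{-2 + O}$ ($z{\left(O,Y \right)} = \frac{Y - 9}{O - 2} = \frac{-9 + Y}{-2 + O}$)
$\frac{z{\left(21,-22 \right)} + \frac{1}{126}}{150 + 182} = \frac{\frac{-9 - 22}{-2 + 21} + \frac{1}{126}}{150 + 182} = \frac{\frac{1}{19} \left(-31\right) + \frac{1}{126}}{332} = \left(\frac{1}{19} \left(-31\right) + \frac{1}{126}\right) \frac{1}{332} = \left(- \frac{31}{19} + \frac{1}{126}\right) \frac{1}{332} = \left(- \frac{3887}{2394}\right) \frac{1}{332} = - \frac{3887}{794808}$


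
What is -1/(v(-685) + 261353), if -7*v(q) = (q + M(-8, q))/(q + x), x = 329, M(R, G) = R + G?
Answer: -1246/325645149 ≈ -3.8263e-6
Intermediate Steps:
M(R, G) = G + R
v(q) = -(-8 + 2*q)/(7*(329 + q)) (v(q) = -(q + (q - 8))/(7*(q + 329)) = -(q + (-8 + q))/(7*(329 + q)) = -(-8 + 2*q)/(7*(329 + q)))
-1/(v(-685) + 261353) = -1/(2*(4 - 1*(-685))/(7*(329 - 685)) + 261353) = -1/((2/7)*(4 + 685)/(-356) + 261353) = -1/((2/7)*(-1/356)*689 + 261353) = -1/(-689/1246 + 261353) = -1/325645149/1246 = -1*1246/325645149 = -1246/325645149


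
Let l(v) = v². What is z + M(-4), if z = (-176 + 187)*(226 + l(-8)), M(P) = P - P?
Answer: 3190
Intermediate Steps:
M(P) = 0
z = 3190 (z = (-176 + 187)*(226 + (-8)²) = 11*(226 + 64) = 11*290 = 3190)
z + M(-4) = 3190 + 0 = 3190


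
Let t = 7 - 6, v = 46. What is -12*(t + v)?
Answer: -564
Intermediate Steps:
t = 1
-12*(t + v) = -12*(1 + 46) = -12*47 = -564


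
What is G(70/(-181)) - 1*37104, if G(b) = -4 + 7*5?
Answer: -37073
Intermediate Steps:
G(b) = 31 (G(b) = -4 + 35 = 31)
G(70/(-181)) - 1*37104 = 31 - 1*37104 = 31 - 37104 = -37073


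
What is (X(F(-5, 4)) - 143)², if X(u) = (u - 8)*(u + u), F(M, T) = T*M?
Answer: 954529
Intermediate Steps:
F(M, T) = M*T
X(u) = 2*u*(-8 + u) (X(u) = (-8 + u)*(2*u) = 2*u*(-8 + u))
(X(F(-5, 4)) - 143)² = (2*(-5*4)*(-8 - 5*4) - 143)² = (2*(-20)*(-8 - 20) - 143)² = (2*(-20)*(-28) - 143)² = (1120 - 143)² = 977² = 954529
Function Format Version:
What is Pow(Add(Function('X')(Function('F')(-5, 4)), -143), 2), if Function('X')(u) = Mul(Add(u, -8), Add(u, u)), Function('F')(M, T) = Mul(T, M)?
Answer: 954529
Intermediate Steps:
Function('F')(M, T) = Mul(M, T)
Function('X')(u) = Mul(2, u, Add(-8, u)) (Function('X')(u) = Mul(Add(-8, u), Mul(2, u)) = Mul(2, u, Add(-8, u)))
Pow(Add(Function('X')(Function('F')(-5, 4)), -143), 2) = Pow(Add(Mul(2, Mul(-5, 4), Add(-8, Mul(-5, 4))), -143), 2) = Pow(Add(Mul(2, -20, Add(-8, -20)), -143), 2) = Pow(Add(Mul(2, -20, -28), -143), 2) = Pow(Add(1120, -143), 2) = Pow(977, 2) = 954529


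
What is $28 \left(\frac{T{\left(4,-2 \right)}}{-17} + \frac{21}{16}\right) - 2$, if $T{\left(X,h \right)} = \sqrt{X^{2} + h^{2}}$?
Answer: $\frac{139}{4} - \frac{56 \sqrt{5}}{17} \approx 27.384$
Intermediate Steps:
$28 \left(\frac{T{\left(4,-2 \right)}}{-17} + \frac{21}{16}\right) - 2 = 28 \left(\frac{\sqrt{4^{2} + \left(-2\right)^{2}}}{-17} + \frac{21}{16}\right) - 2 = 28 \left(\sqrt{16 + 4} \left(- \frac{1}{17}\right) + 21 \cdot \frac{1}{16}\right) - 2 = 28 \left(\sqrt{20} \left(- \frac{1}{17}\right) + \frac{21}{16}\right) - 2 = 28 \left(2 \sqrt{5} \left(- \frac{1}{17}\right) + \frac{21}{16}\right) - 2 = 28 \left(- \frac{2 \sqrt{5}}{17} + \frac{21}{16}\right) - 2 = 28 \left(\frac{21}{16} - \frac{2 \sqrt{5}}{17}\right) - 2 = \left(\frac{147}{4} - \frac{56 \sqrt{5}}{17}\right) - 2 = \frac{139}{4} - \frac{56 \sqrt{5}}{17}$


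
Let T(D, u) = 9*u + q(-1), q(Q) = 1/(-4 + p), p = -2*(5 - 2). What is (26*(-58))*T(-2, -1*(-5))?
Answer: -338546/5 ≈ -67709.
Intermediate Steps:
p = -6 (p = -2*3 = -6)
q(Q) = -⅒ (q(Q) = 1/(-4 - 6) = 1/(-10) = -⅒)
T(D, u) = -⅒ + 9*u (T(D, u) = 9*u - ⅒ = -⅒ + 9*u)
(26*(-58))*T(-2, -1*(-5)) = (26*(-58))*(-⅒ + 9*(-1*(-5))) = -1508*(-⅒ + 9*5) = -1508*(-⅒ + 45) = -1508*449/10 = -338546/5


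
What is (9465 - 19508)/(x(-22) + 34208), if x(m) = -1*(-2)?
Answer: -913/3110 ≈ -0.29357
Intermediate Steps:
x(m) = 2
(9465 - 19508)/(x(-22) + 34208) = (9465 - 19508)/(2 + 34208) = -10043/34210 = -10043*1/34210 = -913/3110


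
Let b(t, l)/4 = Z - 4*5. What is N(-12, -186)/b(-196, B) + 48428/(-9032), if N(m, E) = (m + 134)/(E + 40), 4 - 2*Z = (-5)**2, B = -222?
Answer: -441341/82417 ≈ -5.3550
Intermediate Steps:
Z = -21/2 (Z = 2 - 1/2*(-5)**2 = 2 - 1/2*25 = 2 - 25/2 = -21/2 ≈ -10.500)
b(t, l) = -122 (b(t, l) = 4*(-21/2 - 4*5) = 4*(-21/2 - 20) = 4*(-61/2) = -122)
N(m, E) = (134 + m)/(40 + E)
N(-12, -186)/b(-196, B) + 48428/(-9032) = ((134 - 12)/(40 - 186))/(-122) + 48428/(-9032) = (122/(-146))*(-1/122) + 48428*(-1/9032) = -1/146*122*(-1/122) - 12107/2258 = -61/73*(-1/122) - 12107/2258 = 1/146 - 12107/2258 = -441341/82417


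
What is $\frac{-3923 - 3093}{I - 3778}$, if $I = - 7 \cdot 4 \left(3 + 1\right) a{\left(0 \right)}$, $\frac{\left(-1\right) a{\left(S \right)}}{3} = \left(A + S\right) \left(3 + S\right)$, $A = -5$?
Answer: $\frac{3508}{4409} \approx 0.79564$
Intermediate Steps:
$a{\left(S \right)} = - 3 \left(-5 + S\right) \left(3 + S\right)$
$I = -5040$ ($I = - 7 \cdot 4 \left(3 + 1\right) \left(45 - 3 \cdot 0^{2} + 6 \cdot 0\right) = - 7 \cdot 4 \cdot 4 \left(45 - 0 + 0\right) = \left(-7\right) 16 \left(45 + 0 + 0\right) = \left(-112\right) 45 = -5040$)
$\frac{-3923 - 3093}{I - 3778} = \frac{-3923 - 3093}{-5040 - 3778} = - \frac{7016}{-8818} = \left(-7016\right) \left(- \frac{1}{8818}\right) = \frac{3508}{4409}$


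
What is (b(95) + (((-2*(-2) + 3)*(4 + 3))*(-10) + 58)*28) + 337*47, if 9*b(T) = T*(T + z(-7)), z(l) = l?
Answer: 42047/9 ≈ 4671.9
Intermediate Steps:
b(T) = T*(-7 + T)/9 (b(T) = (T*(T - 7))/9 = (T*(-7 + T))/9 = T*(-7 + T)/9)
(b(95) + (((-2*(-2) + 3)*(4 + 3))*(-10) + 58)*28) + 337*47 = ((⅑)*95*(-7 + 95) + (((-2*(-2) + 3)*(4 + 3))*(-10) + 58)*28) + 337*47 = ((⅑)*95*88 + (((4 + 3)*7)*(-10) + 58)*28) + 15839 = (8360/9 + ((7*7)*(-10) + 58)*28) + 15839 = (8360/9 + (49*(-10) + 58)*28) + 15839 = (8360/9 + (-490 + 58)*28) + 15839 = (8360/9 - 432*28) + 15839 = (8360/9 - 12096) + 15839 = -100504/9 + 15839 = 42047/9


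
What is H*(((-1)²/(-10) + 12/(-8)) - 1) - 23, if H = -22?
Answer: 171/5 ≈ 34.200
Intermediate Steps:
H*(((-1)²/(-10) + 12/(-8)) - 1) - 23 = -22*(((-1)²/(-10) + 12/(-8)) - 1) - 23 = -22*((1*(-⅒) + 12*(-⅛)) - 1) - 23 = -22*((-⅒ - 3/2) - 1) - 23 = -22*(-8/5 - 1) - 23 = -22*(-13/5) - 23 = 286/5 - 23 = 171/5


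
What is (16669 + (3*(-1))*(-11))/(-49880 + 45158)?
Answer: -8351/2361 ≈ -3.5371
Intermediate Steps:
(16669 + (3*(-1))*(-11))/(-49880 + 45158) = (16669 - 3*(-11))/(-4722) = (16669 + 33)*(-1/4722) = 16702*(-1/4722) = -8351/2361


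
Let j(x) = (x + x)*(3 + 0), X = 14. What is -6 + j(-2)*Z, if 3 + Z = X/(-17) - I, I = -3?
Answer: 66/17 ≈ 3.8824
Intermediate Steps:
j(x) = 6*x (j(x) = (2*x)*3 = 6*x)
Z = -14/17 (Z = -3 + (14/(-17) - 1*(-3)) = -3 + (14*(-1/17) + 3) = -3 + (-14/17 + 3) = -3 + 37/17 = -14/17 ≈ -0.82353)
-6 + j(-2)*Z = -6 + (6*(-2))*(-14/17) = -6 - 12*(-14/17) = -6 + 168/17 = 66/17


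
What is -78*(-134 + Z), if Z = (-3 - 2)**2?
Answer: 8502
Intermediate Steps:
Z = 25 (Z = (-5)**2 = 25)
-78*(-134 + Z) = -78*(-134 + 25) = -78*(-109) = 8502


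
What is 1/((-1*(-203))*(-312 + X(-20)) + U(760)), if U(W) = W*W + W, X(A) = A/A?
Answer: 1/515227 ≈ 1.9409e-6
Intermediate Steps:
X(A) = 1
U(W) = W + W² (U(W) = W² + W = W + W²)
1/((-1*(-203))*(-312 + X(-20)) + U(760)) = 1/((-1*(-203))*(-312 + 1) + 760*(1 + 760)) = 1/(203*(-311) + 760*761) = 1/(-63133 + 578360) = 1/515227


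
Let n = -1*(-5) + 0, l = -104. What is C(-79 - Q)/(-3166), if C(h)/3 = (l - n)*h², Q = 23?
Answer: 1701054/1583 ≈ 1074.6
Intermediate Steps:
n = 5 (n = 5 + 0 = 5)
C(h) = -327*h² (C(h) = 3*((-104 - 1*5)*h²) = 3*((-104 - 5)*h²) = 3*(-109*h²) = -327*h²)
C(-79 - Q)/(-3166) = -327*(-79 - 1*23)²/(-3166) = -327*(-79 - 23)²*(-1/3166) = -327*(-102)²*(-1/3166) = -327*10404*(-1/3166) = -3402108*(-1/3166) = 1701054/1583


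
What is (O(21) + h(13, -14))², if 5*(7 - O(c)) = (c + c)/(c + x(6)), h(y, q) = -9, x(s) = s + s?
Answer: 15376/3025 ≈ 5.0830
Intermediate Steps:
x(s) = 2*s
O(c) = 7 - 2*c/(5*(12 + c)) (O(c) = 7 - (c + c)/(5*(c + 2*6)) = 7 - 2*c/(5*(c + 12)) = 7 - 2*c/(5*(12 + c)))
(O(21) + h(13, -14))² = (3*(140 + 11*21)/(5*(12 + 21)) - 9)² = ((⅗)*(140 + 231)/33 - 9)² = ((⅗)*(1/33)*371 - 9)² = (371/55 - 9)² = (-124/55)² = 15376/3025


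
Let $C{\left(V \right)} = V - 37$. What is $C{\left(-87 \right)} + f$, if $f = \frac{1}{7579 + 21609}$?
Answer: $- \frac{3619311}{29188} \approx -124.0$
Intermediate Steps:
$C{\left(V \right)} = -37 + V$
$f = \frac{1}{29188} \approx 3.4261 \cdot 10^{-5}$
$C{\left(-87 \right)} + f = \left(-37 - 87\right) + \frac{1}{29188} = -124 + \frac{1}{29188} = - \frac{3619311}{29188}$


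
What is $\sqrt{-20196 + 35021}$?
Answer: $5 \sqrt{593} \approx 121.76$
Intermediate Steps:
$\sqrt{-20196 + 35021} = \sqrt{14825} = 5 \sqrt{593}$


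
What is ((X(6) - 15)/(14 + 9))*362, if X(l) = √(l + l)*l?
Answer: -5430/23 + 4344*√3/23 ≈ 91.045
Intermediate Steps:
X(l) = √2*l^(3/2) (X(l) = √(2*l)*l = (√2*√l)*l = √2*l^(3/2))
((X(6) - 15)/(14 + 9))*362 = ((√2*6^(3/2) - 15)/(14 + 9))*362 = ((√2*(6*√6) - 15)/23)*362 = ((12*√3 - 15)*(1/23))*362 = ((-15 + 12*√3)*(1/23))*362 = (-15/23 + 12*√3/23)*362 = -5430/23 + 4344*√3/23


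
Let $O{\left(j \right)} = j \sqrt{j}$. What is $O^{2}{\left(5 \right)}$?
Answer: $125$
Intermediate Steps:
$O{\left(j \right)} = j^{\frac{3}{2}}$
$O^{2}{\left(5 \right)} = \left(5^{\frac{3}{2}}\right)^{2} = \left(5 \sqrt{5}\right)^{2} = 125$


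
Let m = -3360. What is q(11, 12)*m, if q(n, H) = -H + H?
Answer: 0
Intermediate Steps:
q(n, H) = 0
q(11, 12)*m = 0*(-3360) = 0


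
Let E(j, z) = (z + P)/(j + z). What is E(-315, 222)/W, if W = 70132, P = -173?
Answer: -49/6522276 ≈ -7.5127e-6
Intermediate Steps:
E(j, z) = (-173 + z)/(j + z) (E(j, z) = (z - 173)/(j + z) = (-173 + z)/(j + z))
E(-315, 222)/W = ((-173 + 222)/(-315 + 222))/70132 = (49/(-93))*(1/70132) = -1/93*49*(1/70132) = -49/93*1/70132 = -49/6522276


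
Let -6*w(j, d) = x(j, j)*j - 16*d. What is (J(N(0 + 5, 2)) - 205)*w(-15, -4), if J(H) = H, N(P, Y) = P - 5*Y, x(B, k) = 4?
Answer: 140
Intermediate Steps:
w(j, d) = -2*j/3 + 8*d/3 (w(j, d) = -(4*j - 16*d)/6 = -(-16*d + 4*j)/6 = -2*j/3 + 8*d/3)
(J(N(0 + 5, 2)) - 205)*w(-15, -4) = (((0 + 5) - 5*2) - 205)*(-⅔*(-15) + (8/3)*(-4)) = ((5 - 10) - 205)*(10 - 32/3) = (-5 - 205)*(-⅔) = -210*(-⅔) = 140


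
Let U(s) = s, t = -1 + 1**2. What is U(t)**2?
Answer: 0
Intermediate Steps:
t = 0 (t = -1 + 1 = 0)
U(t)**2 = 0**2 = 0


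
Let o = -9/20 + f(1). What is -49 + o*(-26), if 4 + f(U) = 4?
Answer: -373/10 ≈ -37.300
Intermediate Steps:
f(U) = 0 (f(U) = -4 + 4 = 0)
o = -9/20 (o = -9/20 + 0 = -9/20 ≈ -0.45000)
-49 + o*(-26) = -49 - 9/20*(-26) = -49 + 117/10 = -373/10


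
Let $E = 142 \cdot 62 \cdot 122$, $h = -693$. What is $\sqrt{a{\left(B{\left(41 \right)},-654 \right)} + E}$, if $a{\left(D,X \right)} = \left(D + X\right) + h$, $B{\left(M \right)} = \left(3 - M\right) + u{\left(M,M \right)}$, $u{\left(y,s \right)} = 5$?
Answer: $14 \sqrt{5473} \approx 1035.7$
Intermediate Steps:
$B{\left(M \right)} = 8 - M$ ($B{\left(M \right)} = \left(3 - M\right) + 5 = 8 - M$)
$a{\left(D,X \right)} = -693 + D + X$ ($a{\left(D,X \right)} = \left(D + X\right) - 693 = -693 + D + X$)
$E = 1074088$ ($E = 8804 \cdot 122 = 1074088$)
$\sqrt{a{\left(B{\left(41 \right)},-654 \right)} + E} = \sqrt{\left(-693 + \left(8 - 41\right) - 654\right) + 1074088} = \sqrt{\left(-693 - 33 - 654\right) + 1074088} = \sqrt{-1380 + 1074088} = \sqrt{1072708} = 14 \sqrt{5473}$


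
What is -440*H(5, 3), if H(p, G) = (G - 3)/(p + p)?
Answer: 0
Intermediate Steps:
H(p, G) = (-3 + G)/(2*p) (H(p, G) = (-3 + G)/((2*p)) = (-3 + G)*(1/(2*p)) = (-3 + G)/(2*p))
-440*H(5, 3) = -220*(-3 + 3)/5 = -220*0/5 = -440*0 = 0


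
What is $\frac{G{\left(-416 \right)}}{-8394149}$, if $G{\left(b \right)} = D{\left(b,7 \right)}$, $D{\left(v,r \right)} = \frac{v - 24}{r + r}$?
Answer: $\frac{220}{58759043} \approx 3.7441 \cdot 10^{-6}$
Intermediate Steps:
$D{\left(v,r \right)} = \frac{-24 + v}{2 r}$
$G{\left(b \right)} = - \frac{12}{7} + \frac{b}{14}$ ($G{\left(b \right)} = \frac{-24 + b}{2 \cdot 7} = \frac{1}{2} \cdot \frac{1}{7} \left(-24 + b\right) = - \frac{12}{7} + \frac{b}{14}$)
$\frac{G{\left(-416 \right)}}{-8394149} = \frac{- \frac{12}{7} + \frac{1}{14} \left(-416\right)}{-8394149} = \left(- \frac{12}{7} - \frac{208}{7}\right) \left(- \frac{1}{8394149}\right) = \left(- \frac{220}{7}\right) \left(- \frac{1}{8394149}\right) = \frac{220}{58759043}$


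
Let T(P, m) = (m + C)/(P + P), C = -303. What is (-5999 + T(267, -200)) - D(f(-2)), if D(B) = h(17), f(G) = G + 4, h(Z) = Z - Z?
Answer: -3203969/534 ≈ -5999.9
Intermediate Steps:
h(Z) = 0
T(P, m) = (-303 + m)/(2*P) (T(P, m) = (m - 303)/(P + P) = (-303 + m)/((2*P)) = (-303 + m)*(1/(2*P)) = (-303 + m)/(2*P))
f(G) = 4 + G
D(B) = 0
(-5999 + T(267, -200)) - D(f(-2)) = (-5999 + (½)*(-303 - 200)/267) - 1*0 = (-5999 + (½)*(1/267)*(-503)) + 0 = (-5999 - 503/534) + 0 = -3203969/534 + 0 = -3203969/534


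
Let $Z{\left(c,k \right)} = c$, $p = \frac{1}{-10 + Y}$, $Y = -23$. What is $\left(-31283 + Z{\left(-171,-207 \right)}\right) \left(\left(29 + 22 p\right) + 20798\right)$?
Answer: $- \frac{1965214466}{3} \approx -6.5507 \cdot 10^{8}$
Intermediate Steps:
$p = - \frac{1}{33}$ ($p = \frac{1}{-10 - 23} = \frac{1}{-33} = - \frac{1}{33} \approx -0.030303$)
$\left(-31283 + Z{\left(-171,-207 \right)}\right) \left(\left(29 + 22 p\right) + 20798\right) = \left(-31283 - 171\right) \left(\left(29 + 22 \left(- \frac{1}{33}\right)\right) + 20798\right) = - 31454 \left(\left(29 - \frac{2}{3}\right) + 20798\right) = - 31454 \left(\frac{85}{3} + 20798\right) = \left(-31454\right) \frac{62479}{3} = - \frac{1965214466}{3}$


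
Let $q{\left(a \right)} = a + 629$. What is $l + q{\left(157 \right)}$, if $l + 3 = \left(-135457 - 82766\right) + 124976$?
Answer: $-92464$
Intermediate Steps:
$q{\left(a \right)} = 629 + a$
$l = -93250$ ($l = -3 + \left(\left(-135457 - 82766\right) + 124976\right) = -3 + \left(-218223 + 124976\right) = -3 - 93247 = -93250$)
$l + q{\left(157 \right)} = -93250 + \left(629 + 157\right) = -93250 + 786 = -92464$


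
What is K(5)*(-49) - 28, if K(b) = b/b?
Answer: -77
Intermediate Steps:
K(b) = 1
K(5)*(-49) - 28 = 1*(-49) - 28 = -49 - 28 = -77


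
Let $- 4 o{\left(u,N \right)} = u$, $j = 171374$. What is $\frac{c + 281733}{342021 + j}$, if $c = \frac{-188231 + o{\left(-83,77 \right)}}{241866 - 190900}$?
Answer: $\frac{57434463471}{104662758280} \approx 0.54876$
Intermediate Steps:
$o{\left(u,N \right)} = - \frac{u}{4}$
$c = - \frac{752841}{203864}$ ($c = \frac{-188231 - - \frac{83}{4}}{241866 - 190900} = \frac{-188231 + \frac{83}{4}}{50966} = \left(- \frac{752841}{4}\right) \frac{1}{50966} = - \frac{752841}{203864} \approx -3.6929$)
$\frac{c + 281733}{342021 + j} = \frac{- \frac{752841}{203864} + 281733}{342021 + 171374} = \frac{57434463471}{203864 \cdot 513395} = \frac{57434463471}{203864} \cdot \frac{1}{513395} = \frac{57434463471}{104662758280}$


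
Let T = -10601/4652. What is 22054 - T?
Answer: 102605809/4652 ≈ 22056.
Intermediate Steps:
T = -10601/4652 (T = -10601*1/4652 = -10601/4652 ≈ -2.2788)
22054 - T = 22054 - 1*(-10601/4652) = 22054 + 10601/4652 = 102605809/4652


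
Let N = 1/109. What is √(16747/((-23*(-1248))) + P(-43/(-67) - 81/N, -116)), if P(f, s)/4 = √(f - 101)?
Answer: √(134868045702 + 13800653568*I*√40083889)/480792 ≈ 13.758 + 13.737*I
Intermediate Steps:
N = 1/109 ≈ 0.0091743
P(f, s) = 4*√(-101 + f) (P(f, s) = 4*√(f - 101) = 4*√(-101 + f))
√(16747/((-23*(-1248))) + P(-43/(-67) - 81/N, -116)) = √(16747/((-23*(-1248))) + 4*√(-101 + (-43/(-67) - 81/1/109))) = √(16747/28704 + 4*√(-101 + (-43*(-1/67) - 81*109))) = √(16747*(1/28704) + 4*√(-101 + (43/67 - 8829))) = √(16747/28704 + 4*√(-101 - 591500/67)) = √(16747/28704 + 4*√(-598267/67)) = √(16747/28704 + 4*(I*√40083889/67)) = √(16747/28704 + 4*I*√40083889/67)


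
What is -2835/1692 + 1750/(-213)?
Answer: -396095/40044 ≈ -9.8915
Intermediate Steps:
-2835/1692 + 1750/(-213) = -2835*1/1692 + 1750*(-1/213) = -315/188 - 1750/213 = -396095/40044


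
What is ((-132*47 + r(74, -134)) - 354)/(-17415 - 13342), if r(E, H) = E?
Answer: 6484/30757 ≈ 0.21081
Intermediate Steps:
((-132*47 + r(74, -134)) - 354)/(-17415 - 13342) = ((-132*47 + 74) - 354)/(-17415 - 13342) = ((-6204 + 74) - 354)/(-30757) = (-6130 - 354)*(-1/30757) = -6484*(-1/30757) = 6484/30757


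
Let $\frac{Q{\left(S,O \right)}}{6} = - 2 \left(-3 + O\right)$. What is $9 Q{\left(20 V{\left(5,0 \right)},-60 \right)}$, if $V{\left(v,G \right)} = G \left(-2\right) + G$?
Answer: $6804$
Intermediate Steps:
$V{\left(v,G \right)} = - G$ ($V{\left(v,G \right)} = - 2 G + G = - G$)
$Q{\left(S,O \right)} = 36 - 12 O$ ($Q{\left(S,O \right)} = 6 \left(- 2 \left(-3 + O\right)\right) = 6 \left(6 - 2 O\right) = 36 - 12 O$)
$9 Q{\left(20 V{\left(5,0 \right)},-60 \right)} = 9 \left(36 - -720\right) = 9 \left(36 + 720\right) = 9 \cdot 756 = 6804$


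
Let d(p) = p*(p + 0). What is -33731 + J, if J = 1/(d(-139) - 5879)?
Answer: -453412101/13442 ≈ -33731.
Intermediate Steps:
d(p) = p² (d(p) = p*p = p²)
J = 1/13442 (J = 1/((-139)² - 5879) = 1/(19321 - 5879) = 1/13442 ≈ 7.4394e-5)
-33731 + J = -33731 + 1/13442 = -453412101/13442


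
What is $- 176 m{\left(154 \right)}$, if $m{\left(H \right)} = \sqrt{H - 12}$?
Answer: $- 176 \sqrt{142} \approx -2097.3$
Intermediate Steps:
$m{\left(H \right)} = \sqrt{-12 + H}$
$- 176 m{\left(154 \right)} = - 176 \sqrt{-12 + 154} = - 176 \sqrt{142}$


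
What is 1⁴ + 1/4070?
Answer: 4071/4070 ≈ 1.0002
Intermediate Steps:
1⁴ + 1/4070 = 1 + 1/4070 = 4071/4070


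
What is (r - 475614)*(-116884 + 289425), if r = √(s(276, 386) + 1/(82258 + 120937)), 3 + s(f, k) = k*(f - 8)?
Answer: -82062915174 + 345082*√1067764669837330/203195 ≈ -8.2007e+10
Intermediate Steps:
s(f, k) = -3 + k*(-8 + f) (s(f, k) = -3 + k*(f - 8) = -3 + k*(-8 + f))
r = 2*√1067764669837330/203195 (r = √((-3 - 8*386 + 276*386) + 1/(82258 + 120937)) = √((-3 - 3088 + 106536) + 1/203195) = √(103445 + 1/203195) = √(21019506776/203195) = 2*√1067764669837330/203195 ≈ 321.63)
(r - 475614)*(-116884 + 289425) = (2*√1067764669837330/203195 - 475614)*(-116884 + 289425) = (-475614 + 2*√1067764669837330/203195)*172541 = -82062915174 + 345082*√1067764669837330/203195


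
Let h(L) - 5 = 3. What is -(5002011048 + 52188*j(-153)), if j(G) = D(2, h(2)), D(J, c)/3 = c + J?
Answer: -5003576688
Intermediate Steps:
h(L) = 8 (h(L) = 5 + 3 = 8)
D(J, c) = 3*J + 3*c (D(J, c) = 3*(c + J) = 3*(J + c) = 3*J + 3*c)
j(G) = 30 (j(G) = 3*2 + 3*8 = 6 + 24 = 30)
-(5002011048 + 52188*j(-153)) = -52188/(1/(95846 + 30)) = -52188/(1/95876) = -52188/1/95876 = -52188*95876 = -5003576688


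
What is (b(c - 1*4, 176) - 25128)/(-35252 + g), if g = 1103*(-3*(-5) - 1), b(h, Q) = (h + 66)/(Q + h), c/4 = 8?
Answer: 2563009/2020620 ≈ 1.2684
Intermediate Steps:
c = 32 (c = 4*8 = 32)
b(h, Q) = (66 + h)/(Q + h)
g = 15442 (g = 1103*(15 - 1) = 1103*14 = 15442)
(b(c - 1*4, 176) - 25128)/(-35252 + g) = ((66 + (32 - 1*4))/(176 + (32 - 1*4)) - 25128)/(-35252 + 15442) = ((66 + (32 - 4))/(176 + (32 - 4)) - 25128)/(-19810) = ((66 + 28)/(176 + 28) - 25128)*(-1/19810) = (94/204 - 25128)*(-1/19810) = ((1/204)*94 - 25128)*(-1/19810) = (47/102 - 25128)*(-1/19810) = -2563009/102*(-1/19810) = 2563009/2020620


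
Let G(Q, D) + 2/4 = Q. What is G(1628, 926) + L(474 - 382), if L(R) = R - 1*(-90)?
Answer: 3619/2 ≈ 1809.5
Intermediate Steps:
G(Q, D) = -1/2 + Q
L(R) = 90 + R (L(R) = R + 90 = 90 + R)
G(1628, 926) + L(474 - 382) = (-1/2 + 1628) + (90 + (474 - 382)) = 3255/2 + (90 + 92) = 3255/2 + 182 = 3619/2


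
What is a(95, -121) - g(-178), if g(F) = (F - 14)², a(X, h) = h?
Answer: -36985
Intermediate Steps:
g(F) = (-14 + F)²
a(95, -121) - g(-178) = -121 - (-14 - 178)² = -121 - 1*(-192)² = -121 - 1*36864 = -121 - 36864 = -36985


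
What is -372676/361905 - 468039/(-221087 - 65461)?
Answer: 20865363949/34567717980 ≈ 0.60361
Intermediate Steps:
-372676/361905 - 468039/(-221087 - 65461) = -372676*1/361905 - 468039/(-286548) = -372676/361905 - 468039*(-1/286548) = -372676/361905 + 156013/95516 = 20865363949/34567717980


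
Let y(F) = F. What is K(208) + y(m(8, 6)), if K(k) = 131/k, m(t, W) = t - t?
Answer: 131/208 ≈ 0.62981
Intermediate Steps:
m(t, W) = 0
K(208) + y(m(8, 6)) = 131/208 + 0 = 131/208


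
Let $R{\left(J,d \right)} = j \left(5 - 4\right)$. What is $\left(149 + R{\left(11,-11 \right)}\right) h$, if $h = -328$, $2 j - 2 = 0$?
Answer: $-49200$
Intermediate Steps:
$j = 1$ ($j = 1 + \frac{1}{2} \cdot 0 = 1 + 0 = 1$)
$R{\left(J,d \right)} = 1$ ($R{\left(J,d \right)} = 1 \left(5 - 4\right) = 1 \cdot 1 = 1$)
$\left(149 + R{\left(11,-11 \right)}\right) h = \left(149 + 1\right) \left(-328\right) = 150 \left(-328\right) = -49200$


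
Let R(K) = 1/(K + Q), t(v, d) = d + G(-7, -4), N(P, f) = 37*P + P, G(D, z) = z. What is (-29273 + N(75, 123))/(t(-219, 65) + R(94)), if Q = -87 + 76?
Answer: -2193109/5064 ≈ -433.08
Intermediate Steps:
N(P, f) = 38*P
t(v, d) = -4 + d (t(v, d) = d - 4 = -4 + d)
Q = -11
R(K) = 1/(-11 + K) (R(K) = 1/(K - 11) = 1/(-11 + K))
(-29273 + N(75, 123))/(t(-219, 65) + R(94)) = (-29273 + 38*75)/((-4 + 65) + 1/(-11 + 94)) = (-29273 + 2850)/(61 + 1/83) = -26423/(61 + 1/83) = -26423/5064/83 = -26423*83/5064 = -2193109/5064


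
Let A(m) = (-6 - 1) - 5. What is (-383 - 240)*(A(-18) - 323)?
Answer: 208705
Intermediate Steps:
A(m) = -12 (A(m) = -7 - 5 = -12)
(-383 - 240)*(A(-18) - 323) = (-383 - 240)*(-12 - 323) = -623*(-335) = 208705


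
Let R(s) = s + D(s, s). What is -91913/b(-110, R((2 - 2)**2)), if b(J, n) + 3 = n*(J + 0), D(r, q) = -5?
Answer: -91913/547 ≈ -168.03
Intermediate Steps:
R(s) = -5 + s (R(s) = s - 5 = -5 + s)
b(J, n) = -3 + J*n (b(J, n) = -3 + n*(J + 0) = -3 + n*J = -3 + J*n)
-91913/b(-110, R((2 - 2)**2)) = -91913/(-3 - 110*(-5 + (2 - 2)**2)) = -91913/(-3 - 110*(-5 + 0**2)) = -91913/(-3 - 110*(-5 + 0)) = -91913/(-3 - 110*(-5)) = -91913/(-3 + 550) = -91913/547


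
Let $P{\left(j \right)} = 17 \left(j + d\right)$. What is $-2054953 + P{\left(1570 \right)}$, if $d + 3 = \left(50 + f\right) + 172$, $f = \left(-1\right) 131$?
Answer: $-2026767$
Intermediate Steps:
$f = -131$
$d = 88$ ($d = -3 + \left(\left(50 - 131\right) + 172\right) = -3 + \left(-81 + 172\right) = -3 + 91 = 88$)
$P{\left(j \right)} = 1496 + 17 j$ ($P{\left(j \right)} = 17 \left(j + 88\right) = 17 \left(88 + j\right) = 1496 + 17 j$)
$-2054953 + P{\left(1570 \right)} = -2054953 + \left(1496 + 17 \cdot 1570\right) = -2054953 + \left(1496 + 26690\right) = -2054953 + 28186 = -2026767$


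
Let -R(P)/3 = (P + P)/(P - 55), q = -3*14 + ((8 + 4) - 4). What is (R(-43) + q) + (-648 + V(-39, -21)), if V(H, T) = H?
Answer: -35458/49 ≈ -723.63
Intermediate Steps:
q = -34 (q = -42 + (12 - 4) = -42 + 8 = -34)
R(P) = -6*P/(-55 + P) (R(P) = -3*(P + P)/(P - 55) = -3*2*P/(-55 + P) = -6*P/(-55 + P))
(R(-43) + q) + (-648 + V(-39, -21)) = (-6*(-43)/(-55 - 43) - 34) + (-648 - 39) = (-6*(-43)/(-98) - 34) - 687 = (-6*(-43)*(-1/98) - 34) - 687 = (-129/49 - 34) - 687 = -1795/49 - 687 = -35458/49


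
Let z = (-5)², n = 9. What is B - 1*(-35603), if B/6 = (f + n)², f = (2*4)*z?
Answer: 297689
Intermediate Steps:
z = 25
f = 200 (f = (2*4)*25 = 8*25 = 200)
B = 262086 (B = 6*(200 + 9)² = 6*209² = 6*43681 = 262086)
B - 1*(-35603) = 262086 - 1*(-35603) = 262086 + 35603 = 297689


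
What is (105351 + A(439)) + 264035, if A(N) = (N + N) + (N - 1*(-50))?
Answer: 370753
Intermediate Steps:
A(N) = 50 + 3*N (A(N) = 2*N + (N + 50) = 2*N + (50 + N) = 50 + 3*N)
(105351 + A(439)) + 264035 = (105351 + (50 + 3*439)) + 264035 = (105351 + (50 + 1317)) + 264035 = (105351 + 1367) + 264035 = 106718 + 264035 = 370753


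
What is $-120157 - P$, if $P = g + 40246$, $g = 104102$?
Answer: $-264505$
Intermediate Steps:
$P = 144348$ ($P = 104102 + 40246 = 144348$)
$-120157 - P = -120157 - 144348 = -264505$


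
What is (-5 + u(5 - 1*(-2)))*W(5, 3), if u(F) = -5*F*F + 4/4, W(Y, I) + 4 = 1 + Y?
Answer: -498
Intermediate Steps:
W(Y, I) = -3 + Y (W(Y, I) = -4 + (1 + Y) = -3 + Y)
u(F) = 1 - 5*F**2 (u(F) = -5*F**2 + 4*(1/4) = -5*F**2 + 1 = 1 - 5*F**2)
(-5 + u(5 - 1*(-2)))*W(5, 3) = (-5 + (1 - 5*(5 - 1*(-2))**2))*(-3 + 5) = (-5 + (1 - 5*(5 + 2)**2))*2 = (-5 + (1 - 5*7**2))*2 = (-5 + (1 - 5*49))*2 = (-5 + (1 - 245))*2 = (-5 - 244)*2 = -249*2 = -498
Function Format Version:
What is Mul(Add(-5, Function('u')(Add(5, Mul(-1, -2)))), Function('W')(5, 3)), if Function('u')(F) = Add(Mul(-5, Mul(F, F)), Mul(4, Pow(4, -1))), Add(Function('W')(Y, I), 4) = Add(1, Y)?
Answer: -498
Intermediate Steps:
Function('W')(Y, I) = Add(-3, Y) (Function('W')(Y, I) = Add(-4, Add(1, Y)) = Add(-3, Y))
Function('u')(F) = Add(1, Mul(-5, Pow(F, 2))) (Function('u')(F) = Add(Mul(-5, Pow(F, 2)), Mul(4, Rational(1, 4))) = Add(Mul(-5, Pow(F, 2)), 1) = Add(1, Mul(-5, Pow(F, 2))))
Mul(Add(-5, Function('u')(Add(5, Mul(-1, -2)))), Function('W')(5, 3)) = Mul(Add(-5, Add(1, Mul(-5, Pow(Add(5, Mul(-1, -2)), 2)))), Add(-3, 5)) = Mul(Add(-5, Add(1, Mul(-5, Pow(Add(5, 2), 2)))), 2) = Mul(Add(-5, Add(1, Mul(-5, Pow(7, 2)))), 2) = Mul(Add(-5, Add(1, Mul(-5, 49))), 2) = Mul(Add(-5, Add(1, -245)), 2) = Mul(Add(-5, -244), 2) = Mul(-249, 2) = -498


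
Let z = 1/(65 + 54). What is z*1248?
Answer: 1248/119 ≈ 10.487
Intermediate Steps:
z = 1/119 ≈ 0.0084034
z*1248 = (1/119)*1248 = 1248/119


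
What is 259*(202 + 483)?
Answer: 177415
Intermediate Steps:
259*(202 + 483) = 259*685 = 177415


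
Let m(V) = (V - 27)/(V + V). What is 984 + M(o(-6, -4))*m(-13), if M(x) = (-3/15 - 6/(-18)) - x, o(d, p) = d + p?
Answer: 38984/39 ≈ 999.59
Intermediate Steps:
m(V) = (-27 + V)/(2*V) (m(V) = (-27 + V)/((2*V)) = (-27 + V)*(1/(2*V)) = (-27 + V)/(2*V))
M(x) = 2/15 - x (M(x) = (-3*1/15 - 6*(-1/18)) - x = (-⅕ + ⅓) - x = 2/15 - x)
984 + M(o(-6, -4))*m(-13) = 984 + (2/15 - (-6 - 4))*((½)*(-27 - 13)/(-13)) = 984 + (2/15 - 1*(-10))*((½)*(-1/13)*(-40)) = 984 + (2/15 + 10)*(20/13) = 984 + (152/15)*(20/13) = 984 + 608/39 = 38984/39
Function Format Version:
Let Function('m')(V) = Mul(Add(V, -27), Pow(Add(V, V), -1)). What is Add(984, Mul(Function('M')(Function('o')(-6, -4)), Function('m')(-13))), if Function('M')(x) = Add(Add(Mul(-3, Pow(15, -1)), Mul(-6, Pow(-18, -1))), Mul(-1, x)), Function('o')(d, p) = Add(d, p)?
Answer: Rational(38984, 39) ≈ 999.59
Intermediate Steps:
Function('m')(V) = Mul(Rational(1, 2), Pow(V, -1), Add(-27, V)) (Function('m')(V) = Mul(Add(-27, V), Pow(Mul(2, V), -1)) = Mul(Add(-27, V), Mul(Rational(1, 2), Pow(V, -1))) = Mul(Rational(1, 2), Pow(V, -1), Add(-27, V)))
Function('M')(x) = Add(Rational(2, 15), Mul(-1, x)) (Function('M')(x) = Add(Add(Mul(-3, Rational(1, 15)), Mul(-6, Rational(-1, 18))), Mul(-1, x)) = Add(Add(Rational(-1, 5), Rational(1, 3)), Mul(-1, x)) = Add(Rational(2, 15), Mul(-1, x)))
Add(984, Mul(Function('M')(Function('o')(-6, -4)), Function('m')(-13))) = Add(984, Mul(Add(Rational(2, 15), Mul(-1, Add(-6, -4))), Mul(Rational(1, 2), Pow(-13, -1), Add(-27, -13)))) = Add(984, Mul(Add(Rational(2, 15), Mul(-1, -10)), Mul(Rational(1, 2), Rational(-1, 13), -40))) = Add(984, Mul(Add(Rational(2, 15), 10), Rational(20, 13))) = Add(984, Mul(Rational(152, 15), Rational(20, 13))) = Add(984, Rational(608, 39)) = Rational(38984, 39)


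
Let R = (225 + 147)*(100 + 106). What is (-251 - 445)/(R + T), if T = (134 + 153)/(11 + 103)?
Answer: -79344/8736335 ≈ -0.0090821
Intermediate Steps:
R = 76632 (R = 372*206 = 76632)
T = 287/114 ≈ 2.5175
(-251 - 445)/(R + T) = (-251 - 445)/(76632 + 287/114) = -696/8736335/114 = -696*114/8736335 = -79344/8736335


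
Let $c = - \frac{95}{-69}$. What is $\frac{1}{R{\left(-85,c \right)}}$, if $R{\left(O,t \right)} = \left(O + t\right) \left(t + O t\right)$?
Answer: $\frac{1587}{15348200} \approx 0.0001034$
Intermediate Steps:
$c = \frac{95}{69}$ ($c = \left(-95\right) \left(- \frac{1}{69}\right) = \frac{95}{69} \approx 1.3768$)
$\frac{1}{R{\left(-85,c \right)}} = \frac{1}{\frac{95}{69} \left(-85 + \frac{95}{69} + \left(-85\right)^{2} - \frac{8075}{69}\right)} = \frac{1}{\frac{95}{69} \left(-85 + \frac{95}{69} + 7225 - \frac{8075}{69}\right)} = \frac{1}{\frac{95}{69} \cdot \frac{161560}{23}} = \frac{1}{\frac{15348200}{1587}} = \frac{1587}{15348200}$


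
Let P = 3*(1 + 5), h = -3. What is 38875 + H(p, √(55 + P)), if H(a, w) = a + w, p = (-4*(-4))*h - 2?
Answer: 38825 + √73 ≈ 38834.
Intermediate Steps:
P = 18 (P = 3*6 = 18)
p = -50 (p = -4*(-4)*(-3) - 2 = 16*(-3) - 2 = -48 - 2 = -50)
38875 + H(p, √(55 + P)) = 38875 + (-50 + √(55 + 18)) = 38875 + (-50 + √73) = 38825 + √73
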